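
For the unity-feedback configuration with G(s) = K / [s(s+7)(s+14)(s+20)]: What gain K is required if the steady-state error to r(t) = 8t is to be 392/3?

One free integrator in G(s): this is a type 1 system.
K_v = lim_{s→0} s·G(s) = K / (7·14·20) = (1/1960)·K.
e_ss = 8/K_v = 392/3 ⇒ K_v = 3/49 ⇒ K = (3/49)/(1/1960) = 120.

120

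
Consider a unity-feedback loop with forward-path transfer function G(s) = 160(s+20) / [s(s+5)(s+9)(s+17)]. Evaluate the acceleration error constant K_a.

One free integrator in G(s): this is a type 1 system.
K_a = lim_{s→0} s^2·G(s) = 0 (the extra factor of s kills the finite limit).

0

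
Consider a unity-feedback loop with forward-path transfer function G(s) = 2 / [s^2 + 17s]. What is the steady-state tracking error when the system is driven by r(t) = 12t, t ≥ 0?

102

Factoring s from the denominator leaves a polynomial with constant term 17, so the system is type 1.
K_v = lim_{s→0} s·G(s) = 2 / 17 = 2/17.
e_ss = 12/K_v = 12/(2/17) = 102.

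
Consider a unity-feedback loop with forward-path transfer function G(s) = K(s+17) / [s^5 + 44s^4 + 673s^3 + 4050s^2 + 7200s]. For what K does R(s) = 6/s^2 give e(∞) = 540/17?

80

Lowest-order denominator term is 7200s, so the open loop has 1 pole at the origin → type 1 system.
K_v = lim_{s→0} s·G(s) = K·17 / 7200 = (17/7200)·K.
e_ss = 6/K_v = 540/17 ⇒ K_v = 17/90 ⇒ K = (17/90)/(17/7200) = 80.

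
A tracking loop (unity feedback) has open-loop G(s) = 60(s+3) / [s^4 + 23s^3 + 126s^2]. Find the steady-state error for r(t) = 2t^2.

2.8

Lowest-order denominator term is 126s^2, so the open loop has 2 poles at the origin → type 2 system.
K_a = lim_{s→0} s^2·G(s) = 60·3 / 126 = 10/7.
r(t) = 2t^2 gives R(s) = 4/s^3.
e_ss = 4/K_a = 4/(10/7) = 2.8.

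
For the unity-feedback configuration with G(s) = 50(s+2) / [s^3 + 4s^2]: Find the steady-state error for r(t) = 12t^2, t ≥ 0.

Factoring s^2 from the denominator leaves a polynomial with constant term 4, so the system is type 2.
K_a = lim_{s→0} s^2·G(s) = 50·2 / 4 = 25.
r(t) = 12t^2 gives R(s) = 24/s^3.
e_ss = 24/K_a = 24/25 = 0.96.

0.96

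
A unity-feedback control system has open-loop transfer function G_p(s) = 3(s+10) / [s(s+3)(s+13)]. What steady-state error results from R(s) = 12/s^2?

G_p(s) has one factor of s in the denominator, so the system is type 1.
K_v = lim_{s→0} s·G_p(s) = 3·10 / (3·13) = 10/13.
e_ss = 12/K_v = 12/(10/13) = 15.6.

15.6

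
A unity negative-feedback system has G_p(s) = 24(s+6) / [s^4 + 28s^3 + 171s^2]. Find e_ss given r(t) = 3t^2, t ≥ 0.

7.125

Factoring s^2 from the denominator leaves a polynomial with constant term 171, so the system is type 2.
K_a = lim_{s→0} s^2·G_p(s) = 24·6 / 171 = 16/19.
r(t) = 3t^2 gives R(s) = 6/s^3.
e_ss = 6/K_a = 6/(16/19) = 7.125.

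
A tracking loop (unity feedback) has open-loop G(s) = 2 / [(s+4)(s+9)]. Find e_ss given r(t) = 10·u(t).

G(s) has no factors of s in the denominator, so the system is type 0.
K_p = lim_{s→0} G(s) = 2 / (4·9) = 1/18.
e_ss = 10/(1 + K_p) = 10/(19/18) = 180/19.

180/19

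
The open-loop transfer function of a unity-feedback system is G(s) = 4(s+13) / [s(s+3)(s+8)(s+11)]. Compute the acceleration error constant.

0

System type = 1 (one pole at s=0).
K_a = lim_{s→0} s^2·G(s) = 0 (the extra factor of s kills the finite limit).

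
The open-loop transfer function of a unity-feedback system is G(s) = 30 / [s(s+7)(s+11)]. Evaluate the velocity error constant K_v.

30/77

One free integrator in G(s): this is a type 1 system.
K_v = lim_{s→0} s·G(s) = 30 / (7·11) = 30/77.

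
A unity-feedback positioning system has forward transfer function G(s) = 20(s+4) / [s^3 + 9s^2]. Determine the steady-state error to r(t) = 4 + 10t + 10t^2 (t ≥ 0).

Factoring s^2 from the denominator leaves a polynomial with constant term 9, so the system is type 2. By superposition:
  • 4: tracked with zero error.
  • 10t: tracked with zero error.
  • 10t^2: e_ss = 20/K_a with K_a=80/9 → 2.25.
Total e_ss = 2.25.

2.25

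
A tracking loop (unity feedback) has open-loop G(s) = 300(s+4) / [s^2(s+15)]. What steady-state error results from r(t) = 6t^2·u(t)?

G(s) has two factors of s in the denominator, so the system is type 2.
K_a = lim_{s→0} s^2·G(s) = 300·4 / (15) = 80.
r(t) = 6t^2 gives R(s) = 12/s^3.
e_ss = 12/K_a = 12/80 = 0.15.

0.15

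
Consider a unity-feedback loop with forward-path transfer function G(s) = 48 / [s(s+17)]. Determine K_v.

System type = 1 (one pole at s=0).
K_v = lim_{s→0} s·G(s) = 48 / (17) = 48/17.

48/17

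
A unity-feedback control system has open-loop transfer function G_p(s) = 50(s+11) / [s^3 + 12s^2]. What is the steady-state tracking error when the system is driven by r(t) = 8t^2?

Factoring s^2 from the denominator leaves a polynomial with constant term 12, so the system is type 2.
K_a = lim_{s→0} s^2·G_p(s) = 50·11 / 12 = 275/6.
r(t) = 8t^2 gives R(s) = 16/s^3.
e_ss = 16/K_a = 16/(275/6) = 96/275.

96/275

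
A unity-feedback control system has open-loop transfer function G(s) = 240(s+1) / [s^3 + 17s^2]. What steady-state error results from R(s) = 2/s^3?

17/120

Factoring s^2 from the denominator leaves a polynomial with constant term 17, so the system is type 2.
K_a = lim_{s→0} s^2·G(s) = 240·1 / 17 = 240/17.
r(t) = t^2 gives R(s) = 2/s^3.
e_ss = 2/K_a = 2/(240/17) = 17/120.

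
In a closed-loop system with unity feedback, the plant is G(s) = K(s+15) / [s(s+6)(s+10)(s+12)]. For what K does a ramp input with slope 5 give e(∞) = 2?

120

One free integrator in G(s): this is a type 1 system.
K_v = lim_{s→0} s·G(s) = K·15 / (6·10·12) = (1/48)·K.
e_ss = 5/K_v = 2 ⇒ K_v = 2.5 ⇒ K = 2.5/(1/48) = 120.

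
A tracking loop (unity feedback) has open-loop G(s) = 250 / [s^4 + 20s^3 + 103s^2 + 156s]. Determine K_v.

125/78

Lowest-order denominator term is 156s, so the open loop has 1 pole at the origin → type 1 system.
K_v = lim_{s→0} s·G(s) = 250 / 156 = 125/78.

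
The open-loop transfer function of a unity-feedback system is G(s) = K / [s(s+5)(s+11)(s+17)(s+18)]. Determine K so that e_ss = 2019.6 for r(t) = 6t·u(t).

50

The open loop has one pole at the origin → type 1 system.
K_v = lim_{s→0} s·G(s) = K / (5·11·17·18) = (1/16830)·K.
e_ss = 6/K_v = 2019.6 ⇒ K_v = 5/1683 ⇒ K = (5/1683)/(1/16830) = 50.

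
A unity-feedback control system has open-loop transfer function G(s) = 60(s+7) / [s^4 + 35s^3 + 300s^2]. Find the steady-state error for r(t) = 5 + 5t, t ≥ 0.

Lowest-order denominator term is 300s^2, so the open loop has 2 poles at the origin → type 2 system. Taking each input component in turn:
  • 5: tracked with zero error.
  • 5t: tracked with zero error.
Total e_ss = 0.

0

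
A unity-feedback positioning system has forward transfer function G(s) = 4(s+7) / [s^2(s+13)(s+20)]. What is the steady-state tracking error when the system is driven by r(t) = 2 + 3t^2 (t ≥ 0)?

The open loop has two poles at the origin → type 2 system. Taking each input component in turn:
  • 2: tracked with zero error.
  • 3t^2: e_ss = 6/K_a with K_a=7/65 → 390/7.
Total e_ss = 390/7.

390/7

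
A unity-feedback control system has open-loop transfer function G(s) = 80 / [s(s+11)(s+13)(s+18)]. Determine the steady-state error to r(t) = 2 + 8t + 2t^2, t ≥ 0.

One free integrator in G(s): this is a type 1 system. By superposition:
  • 2: tracked with zero error.
  • 8t: e_ss = 8/K_v with K_v=40/1287 → 257.4.
  • 2t^2: a type-1 system cannot track it, e_ss → ∞.
The unbounded component dominates.

infinity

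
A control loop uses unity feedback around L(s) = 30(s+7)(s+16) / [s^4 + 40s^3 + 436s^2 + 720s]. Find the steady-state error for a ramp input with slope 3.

Factoring s from the denominator leaves a polynomial with constant term 720, so the system is type 1.
K_v = lim_{s→0} s·L(s) = 30·7·16 / 720 = 14/3.
e_ss = 3/K_v = 3/(14/3) = 9/14.

9/14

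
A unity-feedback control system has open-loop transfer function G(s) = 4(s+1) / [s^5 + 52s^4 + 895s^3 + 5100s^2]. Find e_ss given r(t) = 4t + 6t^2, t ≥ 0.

Lowest-order denominator term is 5100s^2, so the open loop has 2 poles at the origin → type 2 system. By superposition:
  • 4t: tracked with zero error.
  • 6t^2: e_ss = 12/K_a with K_a=1/1275 → 15300.
Total e_ss = 15300.

15300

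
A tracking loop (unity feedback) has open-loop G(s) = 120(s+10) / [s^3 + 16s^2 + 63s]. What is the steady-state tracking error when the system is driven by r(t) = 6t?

0.315

Lowest-order denominator term is 63s, so the open loop has 1 pole at the origin → type 1 system.
K_v = lim_{s→0} s·G(s) = 120·10 / 63 = 400/21.
e_ss = 6/K_v = 6/(400/21) = 0.315.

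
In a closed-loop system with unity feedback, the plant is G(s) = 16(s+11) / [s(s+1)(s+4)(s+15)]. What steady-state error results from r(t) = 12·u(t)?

The open loop has one pole at the origin → type 1 system.
A type-1 system has K_p = ∞, so it tracks a step input with zero steady-state error.

0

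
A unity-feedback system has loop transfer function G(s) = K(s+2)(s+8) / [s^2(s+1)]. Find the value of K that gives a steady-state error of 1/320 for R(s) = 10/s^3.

The open loop has two poles at the origin → type 2 system.
K_a = lim_{s→0} s^2·G(s) = K·2·8 / (1) = 16·K.
e_ss = 10/K_a = 1/320 ⇒ K_a = 3200 ⇒ K = 3200/16 = 200.

200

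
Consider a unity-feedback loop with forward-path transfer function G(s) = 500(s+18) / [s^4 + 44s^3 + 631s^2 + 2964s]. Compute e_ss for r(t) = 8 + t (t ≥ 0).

247/750

Lowest-order denominator term is 2964s, so the open loop has 1 pole at the origin → type 1 system. Taking each input component in turn:
  • 8: tracked with zero error.
  • t: e_ss = 1/K_v with K_v=750/247 → 247/750.
Total e_ss = 247/750.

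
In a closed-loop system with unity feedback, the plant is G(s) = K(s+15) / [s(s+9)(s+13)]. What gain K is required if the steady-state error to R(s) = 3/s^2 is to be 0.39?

60

System type = 1 (one pole at s=0).
K_v = lim_{s→0} s·G(s) = K·15 / (9·13) = (5/39)·K.
e_ss = 3/K_v = 0.39 ⇒ K_v = 100/13 ⇒ K = (100/13)/(5/39) = 60.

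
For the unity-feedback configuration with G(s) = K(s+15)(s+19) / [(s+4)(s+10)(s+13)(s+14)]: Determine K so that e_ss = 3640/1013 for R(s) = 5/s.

System type = 0 (no poles at s=0).
K_p = lim_{s→0} G(s) = K·15·19 / (4·10·13·14) = (57/1456)·K.
e_ss = 5/(1 + K_p) = 3640/1013 ⇒ 1 + (57/1456)·K = 1013/728 ⇒ K = 10.

10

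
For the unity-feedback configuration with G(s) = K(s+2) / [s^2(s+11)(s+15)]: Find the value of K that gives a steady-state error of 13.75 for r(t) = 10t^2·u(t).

G(s) has two factors of s in the denominator, so the system is type 2.
K_a = lim_{s→0} s^2·G(s) = K·2 / (11·15) = (2/165)·K.
e_ss = 20/K_a = 13.75 ⇒ K_a = 16/11 ⇒ K = (16/11)/(2/165) = 120.

120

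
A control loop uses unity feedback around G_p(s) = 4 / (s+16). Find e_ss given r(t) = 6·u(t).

4.8

System type = 0 (no poles at s=0).
K_p = lim_{s→0} G_p(s) = 4 / (16) = 0.25.
e_ss = 6/(1 + K_p) = 6/1.25 = 4.8.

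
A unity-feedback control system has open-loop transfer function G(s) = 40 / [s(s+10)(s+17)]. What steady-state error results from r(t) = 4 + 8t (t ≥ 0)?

G(s) has one factor of s in the denominator, so the system is type 1. Treating each term separately:
  • 4: tracked with zero error.
  • 8t: e_ss = 8/K_v with K_v=4/17 → 34.
Total e_ss = 34.

34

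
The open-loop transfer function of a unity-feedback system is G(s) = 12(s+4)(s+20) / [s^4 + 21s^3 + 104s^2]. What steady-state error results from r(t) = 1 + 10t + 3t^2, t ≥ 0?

0.65

Factoring s^2 from the denominator leaves a polynomial with constant term 104, so the system is type 2. By superposition:
  • 1: tracked with zero error.
  • 10t: tracked with zero error.
  • 3t^2: e_ss = 6/K_a with K_a=120/13 → 0.65.
Total e_ss = 0.65.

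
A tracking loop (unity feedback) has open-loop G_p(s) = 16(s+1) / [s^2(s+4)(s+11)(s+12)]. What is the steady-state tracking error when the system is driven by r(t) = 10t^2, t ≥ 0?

The open loop has two poles at the origin → type 2 system.
K_a = lim_{s→0} s^2·G_p(s) = 16·1 / (4·11·12) = 1/33.
r(t) = 10t^2 gives R(s) = 20/s^3.
e_ss = 20/K_a = 20/(1/33) = 660.

660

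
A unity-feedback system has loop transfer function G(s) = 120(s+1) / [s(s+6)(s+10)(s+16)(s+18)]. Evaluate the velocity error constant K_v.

1/144

G(s) has one factor of s in the denominator, so the system is type 1.
K_v = lim_{s→0} s·G(s) = 120·1 / (6·10·16·18) = 1/144.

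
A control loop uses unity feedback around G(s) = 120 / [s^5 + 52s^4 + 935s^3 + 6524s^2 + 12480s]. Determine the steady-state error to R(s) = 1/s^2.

104

The denominator has no term below 12480s — 1 pole at s=0, type 1.
K_v = lim_{s→0} s·G(s) = 120 / 12480 = 1/104.
e_ss = 1/K_v = 1/(1/104) = 104.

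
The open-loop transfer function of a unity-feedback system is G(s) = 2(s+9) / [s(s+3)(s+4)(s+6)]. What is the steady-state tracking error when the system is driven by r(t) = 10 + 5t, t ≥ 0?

The open loop has one pole at the origin → type 1 system. By superposition:
  • 10: tracked with zero error.
  • 5t: e_ss = 5/K_v with K_v=0.25 → 20.
Total e_ss = 20.

20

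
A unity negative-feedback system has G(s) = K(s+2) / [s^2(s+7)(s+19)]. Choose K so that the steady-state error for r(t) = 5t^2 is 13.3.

50

G(s) has two factors of s in the denominator, so the system is type 2.
K_a = lim_{s→0} s^2·G(s) = K·2 / (7·19) = (2/133)·K.
e_ss = 10/K_a = 13.3 ⇒ K_a = 100/133 ⇒ K = (100/133)/(2/133) = 50.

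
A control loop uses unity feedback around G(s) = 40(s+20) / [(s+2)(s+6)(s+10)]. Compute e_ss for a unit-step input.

3/23

G(s) has no factors of s in the denominator, so the system is type 0.
K_p = lim_{s→0} G(s) = 40·20 / (2·6·10) = 20/3.
e_ss = 1/(1 + K_p) = 1/(23/3) = 3/23.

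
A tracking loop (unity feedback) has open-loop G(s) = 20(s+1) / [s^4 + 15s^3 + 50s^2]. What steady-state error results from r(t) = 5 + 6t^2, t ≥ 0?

30

Factoring s^2 from the denominator leaves a polynomial with constant term 50, so the system is type 2. By superposition:
  • 5: tracked with zero error.
  • 6t^2: e_ss = 12/K_a with K_a=0.4 → 30.
Total e_ss = 30.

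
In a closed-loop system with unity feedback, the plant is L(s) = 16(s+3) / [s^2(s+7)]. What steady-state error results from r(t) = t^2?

L(s) has two factors of s in the denominator, so the system is type 2.
K_a = lim_{s→0} s^2·L(s) = 16·3 / (7) = 48/7.
r(t) = t^2 gives R(s) = 2/s^3.
e_ss = 2/K_a = 2/(48/7) = 7/24.

7/24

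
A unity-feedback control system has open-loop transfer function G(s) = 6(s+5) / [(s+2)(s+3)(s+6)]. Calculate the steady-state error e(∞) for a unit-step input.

System type = 0 (no poles at s=0).
K_p = lim_{s→0} G(s) = 6·5 / (2·3·6) = 5/6.
e_ss = 1/(1 + K_p) = 1/(11/6) = 6/11.

6/11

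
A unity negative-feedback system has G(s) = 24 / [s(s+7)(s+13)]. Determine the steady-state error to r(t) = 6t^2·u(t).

One free integrator in G(s): this is a type 1 system.
K_a = lim_{s→0} s^2·G(s) = 0; the steady-state error to this parabolic input grows without bound.

infinity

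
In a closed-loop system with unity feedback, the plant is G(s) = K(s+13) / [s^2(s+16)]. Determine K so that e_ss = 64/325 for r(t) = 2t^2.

G(s) has two factors of s in the denominator, so the system is type 2.
K_a = lim_{s→0} s^2·G(s) = K·13 / (16) = 0.8125·K.
e_ss = 4/K_a = 64/325 ⇒ K_a = 20.3125 ⇒ K = 20.3125/0.8125 = 25.

25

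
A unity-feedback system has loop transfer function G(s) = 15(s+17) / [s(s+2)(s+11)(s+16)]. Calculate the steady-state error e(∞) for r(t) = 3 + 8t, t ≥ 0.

One free integrator in G(s): this is a type 1 system. Treating each term separately:
  • 3: tracked with zero error.
  • 8t: e_ss = 8/K_v with K_v=255/352 → 2816/255.
Total e_ss = 2816/255.

2816/255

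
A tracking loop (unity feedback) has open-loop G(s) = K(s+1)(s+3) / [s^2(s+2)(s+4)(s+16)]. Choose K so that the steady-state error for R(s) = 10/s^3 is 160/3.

Two free integrators in G(s): this is a type 2 system.
K_a = lim_{s→0} s^2·G(s) = K·1·3 / (2·4·16) = (3/128)·K.
e_ss = 10/K_a = 160/3 ⇒ K_a = 0.1875 ⇒ K = 0.1875/(3/128) = 8.

8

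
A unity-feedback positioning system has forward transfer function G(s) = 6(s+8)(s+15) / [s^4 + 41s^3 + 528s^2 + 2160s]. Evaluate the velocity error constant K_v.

1/3

Factoring s from the denominator leaves a polynomial with constant term 2160, so the system is type 1.
K_v = lim_{s→0} s·G(s) = 6·8·15 / 2160 = 1/3.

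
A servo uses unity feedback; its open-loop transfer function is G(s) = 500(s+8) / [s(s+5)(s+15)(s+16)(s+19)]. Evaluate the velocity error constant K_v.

10/57

System type = 1 (one pole at s=0).
K_v = lim_{s→0} s·G(s) = 500·8 / (5·15·16·19) = 10/57.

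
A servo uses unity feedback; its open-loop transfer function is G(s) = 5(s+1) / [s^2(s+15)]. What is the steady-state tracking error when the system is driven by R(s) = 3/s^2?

0

The open loop has two poles at the origin → type 2 system.
K_v = ∞ for a type-2 system; e_ss to a ramp is zero.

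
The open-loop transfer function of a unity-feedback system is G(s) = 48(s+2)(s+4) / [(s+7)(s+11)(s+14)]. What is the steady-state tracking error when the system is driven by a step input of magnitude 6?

System type = 0 (no poles at s=0).
K_p = lim_{s→0} G(s) = 48·2·4 / (7·11·14) = 192/539.
e_ss = 6/(1 + K_p) = 6/(731/539) = 3234/731.

3234/731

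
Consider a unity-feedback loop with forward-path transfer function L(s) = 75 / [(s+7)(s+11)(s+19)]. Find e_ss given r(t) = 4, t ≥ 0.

System type = 0 (no poles at s=0).
K_p = lim_{s→0} L(s) = 75 / (7·11·19) = 75/1463.
e_ss = 4/(1 + K_p) = 4/(1538/1463) = 2926/769.

2926/769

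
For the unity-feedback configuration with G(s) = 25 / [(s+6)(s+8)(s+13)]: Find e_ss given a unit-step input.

System type = 0 (no poles at s=0).
K_p = lim_{s→0} G(s) = 25 / (6·8·13) = 25/624.
e_ss = 1/(1 + K_p) = 1/(649/624) = 624/649.

624/649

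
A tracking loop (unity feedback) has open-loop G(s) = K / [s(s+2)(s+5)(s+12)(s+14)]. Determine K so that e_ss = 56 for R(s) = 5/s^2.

150

The open loop has one pole at the origin → type 1 system.
K_v = lim_{s→0} s·G(s) = K / (2·5·12·14) = (1/1680)·K.
e_ss = 5/K_v = 56 ⇒ K_v = 5/56 ⇒ K = (5/56)/(1/1680) = 150.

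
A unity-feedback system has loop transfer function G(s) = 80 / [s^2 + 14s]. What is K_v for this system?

The denominator has no term below 14s — 1 pole at s=0, type 1.
K_v = lim_{s→0} s·G(s) = 80 / 14 = 40/7.

40/7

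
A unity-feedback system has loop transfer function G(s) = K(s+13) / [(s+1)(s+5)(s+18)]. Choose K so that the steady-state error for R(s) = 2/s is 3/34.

150

G(s) has no factors of s in the denominator, so the system is type 0.
K_p = lim_{s→0} G(s) = K·13 / (1·5·18) = (13/90)·K.
e_ss = 2/(1 + K_p) = 3/34 ⇒ 1 + (13/90)·K = 68/3 ⇒ K = 150.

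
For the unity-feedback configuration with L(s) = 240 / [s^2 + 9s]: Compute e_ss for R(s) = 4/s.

0

Factoring s from the denominator leaves a polynomial with constant term 9, so the system is type 1.
K_p = ∞ for a type-1 system; e_ss to a step is zero.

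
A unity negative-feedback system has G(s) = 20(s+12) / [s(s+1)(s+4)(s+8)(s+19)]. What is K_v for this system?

15/38

The open loop has one pole at the origin → type 1 system.
K_v = lim_{s→0} s·G(s) = 20·12 / (1·4·8·19) = 15/38.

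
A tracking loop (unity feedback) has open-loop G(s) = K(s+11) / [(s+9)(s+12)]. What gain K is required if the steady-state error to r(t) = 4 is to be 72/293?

150

System type = 0 (no poles at s=0).
K_p = lim_{s→0} G(s) = K·11 / (9·12) = (11/108)·K.
e_ss = 4/(1 + K_p) = 72/293 ⇒ 1 + (11/108)·K = 293/18 ⇒ K = 150.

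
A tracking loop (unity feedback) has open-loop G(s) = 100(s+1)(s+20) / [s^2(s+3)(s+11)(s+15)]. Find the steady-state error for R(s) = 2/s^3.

0.495

The open loop has two poles at the origin → type 2 system.
K_a = lim_{s→0} s^2·G(s) = 100·1·20 / (3·11·15) = 400/99.
r(t) = t^2 gives R(s) = 2/s^3.
e_ss = 2/K_a = 2/(400/99) = 0.495.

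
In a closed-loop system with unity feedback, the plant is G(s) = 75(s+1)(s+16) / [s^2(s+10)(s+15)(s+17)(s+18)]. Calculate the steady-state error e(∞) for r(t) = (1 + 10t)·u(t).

Two free integrators in G(s): this is a type 2 system. Treating each term separately:
  • 1: tracked with zero error.
  • 10t: tracked with zero error.
Total e_ss = 0.

0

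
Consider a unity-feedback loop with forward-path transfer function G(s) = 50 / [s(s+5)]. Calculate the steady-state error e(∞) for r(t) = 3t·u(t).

One free integrator in G(s): this is a type 1 system.
K_v = lim_{s→0} s·G(s) = 50 / (5) = 10.
e_ss = 3/K_v = 3/10 = 0.3.

0.3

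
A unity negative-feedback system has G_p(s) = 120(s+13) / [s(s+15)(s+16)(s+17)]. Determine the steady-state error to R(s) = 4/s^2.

G_p(s) has one factor of s in the denominator, so the system is type 1.
K_v = lim_{s→0} s·G_p(s) = 120·13 / (15·16·17) = 13/34.
e_ss = 4/K_v = 4/(13/34) = 136/13.

136/13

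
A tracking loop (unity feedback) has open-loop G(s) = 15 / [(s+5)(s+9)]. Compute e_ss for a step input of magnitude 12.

The open loop has no poles at the origin → type 0 system.
K_p = lim_{s→0} G(s) = 15 / (5·9) = 1/3.
e_ss = 12/(1 + K_p) = 12/(4/3) = 9.

9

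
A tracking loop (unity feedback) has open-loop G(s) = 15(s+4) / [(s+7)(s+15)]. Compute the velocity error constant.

No free integrators in G(s): this is a type 0 system.
K_v = lim_{s→0} s·G(s) = 0 (the extra factor of s kills the finite limit).

0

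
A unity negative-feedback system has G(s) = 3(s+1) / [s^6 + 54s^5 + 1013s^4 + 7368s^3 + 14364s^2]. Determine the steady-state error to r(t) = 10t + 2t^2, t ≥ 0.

Lowest-order denominator term is 14364s^2, so the open loop has 2 poles at the origin → type 2 system. Treating each term separately:
  • 10t: tracked with zero error.
  • 2t^2: e_ss = 4/K_a with K_a=1/4788 → 19152.
Total e_ss = 19152.

19152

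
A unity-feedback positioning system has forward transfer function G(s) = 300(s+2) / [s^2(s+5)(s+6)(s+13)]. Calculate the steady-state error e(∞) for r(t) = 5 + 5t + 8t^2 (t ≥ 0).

10.4

System type = 2 (two poles at s=0). By superposition:
  • 5: tracked with zero error.
  • 5t: tracked with zero error.
  • 8t^2: e_ss = 16/K_a with K_a=20/13 → 10.4.
Total e_ss = 10.4.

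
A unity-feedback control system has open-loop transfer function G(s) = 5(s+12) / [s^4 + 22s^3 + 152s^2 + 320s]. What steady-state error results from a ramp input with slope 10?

160/3

Factoring s from the denominator leaves a polynomial with constant term 320, so the system is type 1.
K_v = lim_{s→0} s·G(s) = 5·12 / 320 = 0.1875.
e_ss = 10/K_v = 10/0.1875 = 160/3.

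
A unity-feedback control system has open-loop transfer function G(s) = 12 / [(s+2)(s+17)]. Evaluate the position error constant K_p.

6/17

No free integrators in G(s): this is a type 0 system.
K_p = lim_{s→0} G(s) = 12 / (2·17) = 6/17.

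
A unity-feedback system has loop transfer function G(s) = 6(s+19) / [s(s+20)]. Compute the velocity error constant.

G(s) has one factor of s in the denominator, so the system is type 1.
K_v = lim_{s→0} s·G(s) = 6·19 / (20) = 5.7.

5.7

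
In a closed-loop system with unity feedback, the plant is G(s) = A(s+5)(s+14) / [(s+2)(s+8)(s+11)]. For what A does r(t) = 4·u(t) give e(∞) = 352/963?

System type = 0 (no poles at s=0).
K_p = lim_{s→0} G(s) = A·5·14 / (2·8·11) = (35/88)·A.
e_ss = 4/(1 + K_p) = 352/963 ⇒ 1 + (35/88)·A = 963/88 ⇒ A = 25.

25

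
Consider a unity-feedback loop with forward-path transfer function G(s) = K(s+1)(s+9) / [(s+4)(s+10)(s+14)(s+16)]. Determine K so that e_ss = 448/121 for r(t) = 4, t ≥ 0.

System type = 0 (no poles at s=0).
K_p = lim_{s→0} G(s) = K·1·9 / (4·10·14·16) = (9/8960)·K.
e_ss = 4/(1 + K_p) = 448/121 ⇒ 1 + (9/8960)·K = 121/112 ⇒ K = 80.

80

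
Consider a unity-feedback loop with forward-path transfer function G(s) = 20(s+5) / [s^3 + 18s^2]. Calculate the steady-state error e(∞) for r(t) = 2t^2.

The denominator has no term below 18s^2 — 2 poles at s=0, type 2.
K_a = lim_{s→0} s^2·G(s) = 20·5 / 18 = 50/9.
r(t) = 2t^2 gives R(s) = 4/s^3.
e_ss = 4/K_a = 4/(50/9) = 0.72.

0.72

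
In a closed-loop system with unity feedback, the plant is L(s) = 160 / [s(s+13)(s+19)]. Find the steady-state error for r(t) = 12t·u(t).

L(s) has one factor of s in the denominator, so the system is type 1.
K_v = lim_{s→0} s·L(s) = 160 / (13·19) = 160/247.
e_ss = 12/K_v = 12/(160/247) = 18.525.

18.525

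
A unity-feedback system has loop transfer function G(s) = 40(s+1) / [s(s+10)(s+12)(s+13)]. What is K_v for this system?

1/39

System type = 1 (one pole at s=0).
K_v = lim_{s→0} s·G(s) = 40·1 / (10·12·13) = 1/39.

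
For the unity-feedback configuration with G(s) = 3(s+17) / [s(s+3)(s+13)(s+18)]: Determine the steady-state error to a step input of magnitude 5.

0

G(s) has one factor of s in the denominator, so the system is type 1.
A type-1 system has K_p = ∞, so it tracks a step input with zero steady-state error.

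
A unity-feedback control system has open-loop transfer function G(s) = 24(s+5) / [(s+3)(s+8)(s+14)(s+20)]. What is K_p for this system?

1/56

System type = 0 (no poles at s=0).
K_p = lim_{s→0} G(s) = 24·5 / (3·8·14·20) = 1/56.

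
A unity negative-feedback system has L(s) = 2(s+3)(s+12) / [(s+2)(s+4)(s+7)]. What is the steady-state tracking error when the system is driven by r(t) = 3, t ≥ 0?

System type = 0 (no poles at s=0).
K_p = lim_{s→0} L(s) = 2·3·12 / (2·4·7) = 9/7.
e_ss = 3/(1 + K_p) = 3/(16/7) = 1.3125.

1.3125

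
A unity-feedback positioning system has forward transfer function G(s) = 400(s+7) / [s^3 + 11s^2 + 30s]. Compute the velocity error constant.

The denominator has no term below 30s — 1 pole at s=0, type 1.
K_v = lim_{s→0} s·G(s) = 400·7 / 30 = 280/3.

280/3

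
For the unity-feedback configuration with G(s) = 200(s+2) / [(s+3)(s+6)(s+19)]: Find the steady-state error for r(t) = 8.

1368/371

G(s) has no factors of s in the denominator, so the system is type 0.
K_p = lim_{s→0} G(s) = 200·2 / (3·6·19) = 200/171.
e_ss = 8/(1 + K_p) = 8/(371/171) = 1368/371.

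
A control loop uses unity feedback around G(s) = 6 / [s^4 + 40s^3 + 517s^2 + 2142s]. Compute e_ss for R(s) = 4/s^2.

The denominator has no term below 2142s — 1 pole at s=0, type 1.
K_v = lim_{s→0} s·G(s) = 6 / 2142 = 1/357.
e_ss = 4/K_v = 4/(1/357) = 1428.

1428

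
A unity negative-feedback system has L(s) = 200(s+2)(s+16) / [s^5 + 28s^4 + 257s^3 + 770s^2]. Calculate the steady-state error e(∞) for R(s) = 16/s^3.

1.925

Factoring s^2 from the denominator leaves a polynomial with constant term 770, so the system is type 2.
K_a = lim_{s→0} s^2·L(s) = 200·2·16 / 770 = 640/77.
r(t) = 8t^2 gives R(s) = 16/s^3.
e_ss = 16/K_a = 16/(640/77) = 1.925.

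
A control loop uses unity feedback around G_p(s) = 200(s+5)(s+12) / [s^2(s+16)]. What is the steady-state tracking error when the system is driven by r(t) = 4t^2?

G_p(s) has two factors of s in the denominator, so the system is type 2.
K_a = lim_{s→0} s^2·G_p(s) = 200·5·12 / (16) = 750.
r(t) = 4t^2 gives R(s) = 8/s^3.
e_ss = 8/K_a = 8/750 = 4/375.

4/375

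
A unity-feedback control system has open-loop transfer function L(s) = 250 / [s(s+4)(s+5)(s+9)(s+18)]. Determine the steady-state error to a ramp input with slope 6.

77.76

One free integrator in L(s): this is a type 1 system.
K_v = lim_{s→0} s·L(s) = 250 / (4·5·9·18) = 25/324.
e_ss = 6/K_v = 6/(25/324) = 77.76.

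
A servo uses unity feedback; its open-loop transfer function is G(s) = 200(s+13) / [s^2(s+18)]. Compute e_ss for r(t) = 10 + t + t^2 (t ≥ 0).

The open loop has two poles at the origin → type 2 system. Taking each input component in turn:
  • 10: tracked with zero error.
  • t: tracked with zero error.
  • t^2: e_ss = 2/K_a with K_a=1300/9 → 9/650.
Total e_ss = 9/650.

9/650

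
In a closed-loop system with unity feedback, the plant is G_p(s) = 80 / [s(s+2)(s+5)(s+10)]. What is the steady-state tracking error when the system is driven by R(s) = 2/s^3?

infinity

The open loop has one pole at the origin → type 1 system.
For a type-1 system K_a = 0, so e_ss to a parabolic input is unbounded.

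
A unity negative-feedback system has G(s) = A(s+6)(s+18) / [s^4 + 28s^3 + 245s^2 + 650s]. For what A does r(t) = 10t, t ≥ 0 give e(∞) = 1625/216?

8

The denominator has no term below 650s — 1 pole at s=0, type 1.
K_v = lim_{s→0} s·G(s) = A·6·18 / 650 = (54/325)·A.
e_ss = 10/K_v = 1625/216 ⇒ K_v = 432/325 ⇒ A = (432/325)/(54/325) = 8.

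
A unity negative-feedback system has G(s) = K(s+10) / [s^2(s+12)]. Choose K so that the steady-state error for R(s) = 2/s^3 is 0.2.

Two free integrators in G(s): this is a type 2 system.
K_a = lim_{s→0} s^2·G(s) = K·10 / (12) = (5/6)·K.
e_ss = 2/K_a = 0.2 ⇒ K_a = 10 ⇒ K = 10/(5/6) = 12.

12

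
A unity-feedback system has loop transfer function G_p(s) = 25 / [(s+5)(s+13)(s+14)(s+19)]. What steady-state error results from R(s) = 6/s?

20748/3463

No free integrators in G_p(s): this is a type 0 system.
K_p = lim_{s→0} G_p(s) = 25 / (5·13·14·19) = 5/3458.
e_ss = 6/(1 + K_p) = 6/(3463/3458) = 20748/3463.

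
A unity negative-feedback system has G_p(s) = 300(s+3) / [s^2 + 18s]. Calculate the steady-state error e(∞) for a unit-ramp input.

0.02

The denominator has no term below 18s — 1 pole at s=0, type 1.
K_v = lim_{s→0} s·G_p(s) = 300·3 / 18 = 50.
e_ss = 1/K_v = 1/50 = 0.02.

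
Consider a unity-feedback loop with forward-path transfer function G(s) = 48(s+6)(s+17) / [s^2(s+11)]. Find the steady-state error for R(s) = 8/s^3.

Two free integrators in G(s): this is a type 2 system.
K_a = lim_{s→0} s^2·G(s) = 48·6·17 / (11) = 4896/11.
r(t) = 4t^2 gives R(s) = 8/s^3.
e_ss = 8/K_a = 8/(4896/11) = 11/612.

11/612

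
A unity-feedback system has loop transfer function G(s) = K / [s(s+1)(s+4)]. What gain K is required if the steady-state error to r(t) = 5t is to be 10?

One free integrator in G(s): this is a type 1 system.
K_v = lim_{s→0} s·G(s) = K / (1·4) = 0.25·K.
e_ss = 5/K_v = 10 ⇒ K_v = 0.5 ⇒ K = 0.5/0.25 = 2.

2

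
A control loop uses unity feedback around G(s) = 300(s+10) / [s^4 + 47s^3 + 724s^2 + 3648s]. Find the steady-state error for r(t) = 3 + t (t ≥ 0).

1.216

Lowest-order denominator term is 3648s, so the open loop has 1 pole at the origin → type 1 system. Treating each term separately:
  • 3: tracked with zero error.
  • t: e_ss = 1/K_v with K_v=125/152 → 1.216.
Total e_ss = 1.216.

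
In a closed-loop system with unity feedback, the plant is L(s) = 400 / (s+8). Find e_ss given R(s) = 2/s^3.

No free integrators in L(s): this is a type 0 system.
K_a = lim_{s→0} s^2·L(s) = 0; the steady-state error to this parabolic input grows without bound.

infinity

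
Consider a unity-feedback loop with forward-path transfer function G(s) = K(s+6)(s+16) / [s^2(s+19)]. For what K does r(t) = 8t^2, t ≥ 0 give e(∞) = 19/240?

40

G(s) has two factors of s in the denominator, so the system is type 2.
K_a = lim_{s→0} s^2·G(s) = K·6·16 / (19) = (96/19)·K.
e_ss = 16/K_a = 19/240 ⇒ K_a = 3840/19 ⇒ K = (3840/19)/(96/19) = 40.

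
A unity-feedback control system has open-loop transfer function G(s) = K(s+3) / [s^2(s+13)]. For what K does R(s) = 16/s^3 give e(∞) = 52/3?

Two free integrators in G(s): this is a type 2 system.
K_a = lim_{s→0} s^2·G(s) = K·3 / (13) = (3/13)·K.
e_ss = 16/K_a = 52/3 ⇒ K_a = 12/13 ⇒ K = (12/13)/(3/13) = 4.

4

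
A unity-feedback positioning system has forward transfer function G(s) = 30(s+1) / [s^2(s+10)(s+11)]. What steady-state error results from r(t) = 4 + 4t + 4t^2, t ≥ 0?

G(s) has two factors of s in the denominator, so the system is type 2. By superposition:
  • 4: tracked with zero error.
  • 4t: tracked with zero error.
  • 4t^2: e_ss = 8/K_a with K_a=3/11 → 88/3.
Total e_ss = 88/3.

88/3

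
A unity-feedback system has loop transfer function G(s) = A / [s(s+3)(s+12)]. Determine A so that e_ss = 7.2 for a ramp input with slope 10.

50

System type = 1 (one pole at s=0).
K_v = lim_{s→0} s·G(s) = A / (3·12) = (1/36)·A.
e_ss = 10/K_v = 7.2 ⇒ K_v = 25/18 ⇒ A = (25/18)/(1/36) = 50.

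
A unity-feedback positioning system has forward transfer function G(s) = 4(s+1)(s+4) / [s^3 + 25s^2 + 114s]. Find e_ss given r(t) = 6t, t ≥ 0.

Factoring s from the denominator leaves a polynomial with constant term 114, so the system is type 1.
K_v = lim_{s→0} s·G(s) = 4·1·4 / 114 = 8/57.
e_ss = 6/K_v = 6/(8/57) = 42.75.

42.75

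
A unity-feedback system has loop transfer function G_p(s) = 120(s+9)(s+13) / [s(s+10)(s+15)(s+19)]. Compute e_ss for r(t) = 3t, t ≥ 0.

The open loop has one pole at the origin → type 1 system.
K_v = lim_{s→0} s·G_p(s) = 120·9·13 / (10·15·19) = 468/95.
e_ss = 3/K_v = 3/(468/95) = 95/156.

95/156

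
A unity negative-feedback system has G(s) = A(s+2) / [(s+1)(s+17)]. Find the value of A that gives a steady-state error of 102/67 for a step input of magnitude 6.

No free integrators in G(s): this is a type 0 system.
K_p = lim_{s→0} G(s) = A·2 / (1·17) = (2/17)·A.
e_ss = 6/(1 + K_p) = 102/67 ⇒ 1 + (2/17)·A = 67/17 ⇒ A = 25.

25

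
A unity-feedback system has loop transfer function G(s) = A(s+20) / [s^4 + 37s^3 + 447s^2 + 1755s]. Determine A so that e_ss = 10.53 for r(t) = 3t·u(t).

25

Factoring s from the denominator leaves a polynomial with constant term 1755, so the system is type 1.
K_v = lim_{s→0} s·G(s) = A·20 / 1755 = (4/351)·A.
e_ss = 3/K_v = 10.53 ⇒ K_v = 100/351 ⇒ A = (100/351)/(4/351) = 25.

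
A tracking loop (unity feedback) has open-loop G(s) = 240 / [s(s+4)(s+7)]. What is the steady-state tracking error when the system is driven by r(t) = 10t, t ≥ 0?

One free integrator in G(s): this is a type 1 system.
K_v = lim_{s→0} s·G(s) = 240 / (4·7) = 60/7.
e_ss = 10/K_v = 10/(60/7) = 7/6.

7/6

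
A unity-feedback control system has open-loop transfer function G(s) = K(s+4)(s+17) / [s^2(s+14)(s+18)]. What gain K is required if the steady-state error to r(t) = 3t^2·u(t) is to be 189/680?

80

Two free integrators in G(s): this is a type 2 system.
K_a = lim_{s→0} s^2·G(s) = K·4·17 / (14·18) = (17/63)·K.
e_ss = 6/K_a = 189/680 ⇒ K_a = 1360/63 ⇒ K = (1360/63)/(17/63) = 80.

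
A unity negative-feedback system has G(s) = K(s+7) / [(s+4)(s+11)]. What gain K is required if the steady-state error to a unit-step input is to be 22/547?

150

System type = 0 (no poles at s=0).
K_p = lim_{s→0} G(s) = K·7 / (4·11) = (7/44)·K.
e_ss = 1/(1 + K_p) = 22/547 ⇒ 1 + (7/44)·K = 547/22 ⇒ K = 150.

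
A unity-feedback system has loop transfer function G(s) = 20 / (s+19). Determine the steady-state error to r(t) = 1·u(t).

19/39

System type = 0 (no poles at s=0).
K_p = lim_{s→0} G(s) = 20 / (19) = 20/19.
e_ss = 1/(1 + K_p) = 1/(39/19) = 19/39.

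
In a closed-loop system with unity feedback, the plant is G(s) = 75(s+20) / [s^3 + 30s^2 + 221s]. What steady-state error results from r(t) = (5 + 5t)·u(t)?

221/300

Factoring s from the denominator leaves a polynomial with constant term 221, so the system is type 1. Taking each input component in turn:
  • 5: tracked with zero error.
  • 5t: e_ss = 5/K_v with K_v=1500/221 → 221/300.
Total e_ss = 221/300.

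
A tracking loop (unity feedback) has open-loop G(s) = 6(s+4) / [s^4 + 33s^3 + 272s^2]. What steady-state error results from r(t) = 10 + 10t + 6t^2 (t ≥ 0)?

136

Lowest-order denominator term is 272s^2, so the open loop has 2 poles at the origin → type 2 system. By superposition:
  • 10: tracked with zero error.
  • 10t: tracked with zero error.
  • 6t^2: e_ss = 12/K_a with K_a=3/34 → 136.
Total e_ss = 136.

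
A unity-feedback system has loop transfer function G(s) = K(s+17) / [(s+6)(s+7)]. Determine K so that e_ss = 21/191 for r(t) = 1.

20

No free integrators in G(s): this is a type 0 system.
K_p = lim_{s→0} G(s) = K·17 / (6·7) = (17/42)·K.
e_ss = 1/(1 + K_p) = 21/191 ⇒ 1 + (17/42)·K = 191/21 ⇒ K = 20.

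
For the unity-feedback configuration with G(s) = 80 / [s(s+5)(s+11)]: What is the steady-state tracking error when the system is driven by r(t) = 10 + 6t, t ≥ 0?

4.125

The open loop has one pole at the origin → type 1 system. By superposition:
  • 10: tracked with zero error.
  • 6t: e_ss = 6/K_v with K_v=16/11 → 4.125.
Total e_ss = 4.125.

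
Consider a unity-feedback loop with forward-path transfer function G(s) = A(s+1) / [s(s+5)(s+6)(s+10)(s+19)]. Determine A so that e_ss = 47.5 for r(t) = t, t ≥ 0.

120

G(s) has one factor of s in the denominator, so the system is type 1.
K_v = lim_{s→0} s·G(s) = A·1 / (5·6·10·19) = (1/5700)·A.
e_ss = 1/K_v = 47.5 ⇒ K_v = 2/95 ⇒ A = (2/95)/(1/5700) = 120.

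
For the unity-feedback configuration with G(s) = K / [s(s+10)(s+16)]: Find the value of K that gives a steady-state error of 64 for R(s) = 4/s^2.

G(s) has one factor of s in the denominator, so the system is type 1.
K_v = lim_{s→0} s·G(s) = K / (10·16) = (1/160)·K.
e_ss = 4/K_v = 64 ⇒ K_v = 0.0625 ⇒ K = 0.0625/(1/160) = 10.

10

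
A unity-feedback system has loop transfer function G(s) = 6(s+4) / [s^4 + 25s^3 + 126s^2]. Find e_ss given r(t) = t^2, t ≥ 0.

Factoring s^2 from the denominator leaves a polynomial with constant term 126, so the system is type 2.
K_a = lim_{s→0} s^2·G(s) = 6·4 / 126 = 4/21.
r(t) = t^2 gives R(s) = 2/s^3.
e_ss = 2/K_a = 2/(4/21) = 10.5.

10.5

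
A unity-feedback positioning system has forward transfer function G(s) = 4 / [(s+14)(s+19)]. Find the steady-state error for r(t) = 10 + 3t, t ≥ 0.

infinity

System type = 0 (no poles at s=0). Treating each term separately:
  • 10: e_ss = 10/(1+K_p) with K_p=2/133 → 266/27.
  • 3t: a type-0 system cannot track it, e_ss → ∞.
The unbounded component dominates.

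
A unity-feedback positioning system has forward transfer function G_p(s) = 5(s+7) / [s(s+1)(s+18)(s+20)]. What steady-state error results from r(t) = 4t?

288/7

The open loop has one pole at the origin → type 1 system.
K_v = lim_{s→0} s·G_p(s) = 5·7 / (1·18·20) = 7/72.
e_ss = 4/K_v = 4/(7/72) = 288/7.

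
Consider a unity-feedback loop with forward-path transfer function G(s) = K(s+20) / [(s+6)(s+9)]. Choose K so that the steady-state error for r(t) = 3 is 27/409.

120

System type = 0 (no poles at s=0).
K_p = lim_{s→0} G(s) = K·20 / (6·9) = (10/27)·K.
e_ss = 3/(1 + K_p) = 27/409 ⇒ 1 + (10/27)·K = 409/9 ⇒ K = 120.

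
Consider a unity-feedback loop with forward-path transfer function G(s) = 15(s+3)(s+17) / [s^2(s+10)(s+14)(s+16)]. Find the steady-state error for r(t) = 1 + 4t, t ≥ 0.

G(s) has two factors of s in the denominator, so the system is type 2. Taking each input component in turn:
  • 1: tracked with zero error.
  • 4t: tracked with zero error.
Total e_ss = 0.

0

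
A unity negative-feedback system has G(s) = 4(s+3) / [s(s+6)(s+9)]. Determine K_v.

G(s) has one factor of s in the denominator, so the system is type 1.
K_v = lim_{s→0} s·G(s) = 4·3 / (6·9) = 2/9.

2/9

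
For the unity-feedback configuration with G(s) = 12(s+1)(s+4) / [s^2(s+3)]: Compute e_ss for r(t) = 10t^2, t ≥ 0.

1.25

Two free integrators in G(s): this is a type 2 system.
K_a = lim_{s→0} s^2·G(s) = 12·1·4 / (3) = 16.
r(t) = 10t^2 gives R(s) = 20/s^3.
e_ss = 20/K_a = 20/16 = 1.25.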